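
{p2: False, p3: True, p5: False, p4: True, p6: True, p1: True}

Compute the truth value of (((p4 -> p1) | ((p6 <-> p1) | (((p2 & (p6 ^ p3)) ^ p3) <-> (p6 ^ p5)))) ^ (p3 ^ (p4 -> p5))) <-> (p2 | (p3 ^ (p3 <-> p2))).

p4 -> p1 = True -> True = True
p6 <-> p1 = True <-> True = True
p6 ^ p3 = True ^ True = False
p2 & (p6 ^ p3) = False & False = False
(p2 & (p6 ^ p3)) ^ p3 = False ^ True = True
p6 ^ p5 = True ^ False = True
((p2 & (p6 ^ p3)) ^ p3) <-> (p6 ^ p5) = True <-> True = True
(p6 <-> p1) | (((p2 & (p6 ^ p3)) ^ p3) <-> (p6 ^ p5)) = True | True = True
(p4 -> p1) | ((p6 <-> p1) | (((p2 & (p6 ^ p3)) ^ p3) <-> (p6 ^ p5))) = True | True = True
p4 -> p5 = True -> False = False
p3 ^ (p4 -> p5) = True ^ False = True
((p4 -> p1) | ((p6 <-> p1) | (((p2 & (p6 ^ p3)) ^ p3) <-> (p6 ^ p5)))) ^ (p3 ^ (p4 -> p5)) = True ^ True = False
p3 <-> p2 = True <-> False = False
p3 ^ (p3 <-> p2) = True ^ False = True
p2 | (p3 ^ (p3 <-> p2)) = False | True = True
(((p4 -> p1) | ((p6 <-> p1) | (((p2 & (p6 ^ p3)) ^ p3) <-> (p6 ^ p5)))) ^ (p3 ^ (p4 -> p5))) <-> (p2 | (p3 ^ (p3 <-> p2))) = False <-> True = False

False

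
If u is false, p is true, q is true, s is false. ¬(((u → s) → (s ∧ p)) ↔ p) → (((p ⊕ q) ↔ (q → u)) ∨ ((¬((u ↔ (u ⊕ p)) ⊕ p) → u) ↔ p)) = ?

True

u → s = False → False = True
s ∧ p = False ∧ True = False
(u → s) → (s ∧ p) = True → False = False
((u → s) → (s ∧ p)) ↔ p = False ↔ True = False
¬(((u → s) → (s ∧ p)) ↔ p) = ¬False = True
p ⊕ q = True ⊕ True = False
q → u = True → False = False
(p ⊕ q) ↔ (q → u) = False ↔ False = True
u ⊕ p = False ⊕ True = True
u ↔ (u ⊕ p) = False ↔ True = False
(u ↔ (u ⊕ p)) ⊕ p = False ⊕ True = True
¬((u ↔ (u ⊕ p)) ⊕ p) = ¬True = False
¬((u ↔ (u ⊕ p)) ⊕ p) → u = False → False = True
(¬((u ↔ (u ⊕ p)) ⊕ p) → u) ↔ p = True ↔ True = True
((p ⊕ q) ↔ (q → u)) ∨ ((¬((u ↔ (u ⊕ p)) ⊕ p) → u) ↔ p) = True ∨ True = True
¬(((u → s) → (s ∧ p)) ↔ p) → (((p ⊕ q) ↔ (q → u)) ∨ ((¬((u ↔ (u ⊕ p)) ⊕ p) → u) ↔ p)) = True → True = True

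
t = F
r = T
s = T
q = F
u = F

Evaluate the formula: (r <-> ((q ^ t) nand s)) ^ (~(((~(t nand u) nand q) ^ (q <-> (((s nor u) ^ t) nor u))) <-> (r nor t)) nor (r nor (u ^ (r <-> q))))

T

Substituting t=F, r=T, s=T, q=F, u=F:
q ^ t = F ^ F = F
(q ^ t) nand s = F nand T = T
r <-> ((q ^ t) nand s) = T <-> T = T
t nand u = F nand F = T
~(t nand u) = ~T = F
~(t nand u) nand q = F nand F = T
s nor u = T nor F = F
(s nor u) ^ t = F ^ F = F
((s nor u) ^ t) nor u = F nor F = T
q <-> (((s nor u) ^ t) nor u) = F <-> T = F
(~(t nand u) nand q) ^ (q <-> (((s nor u) ^ t) nor u)) = T ^ F = T
r nor t = T nor F = F
((~(t nand u) nand q) ^ (q <-> (((s nor u) ^ t) nor u))) <-> (r nor t) = T <-> F = F
~(((~(t nand u) nand q) ^ (q <-> (((s nor u) ^ t) nor u))) <-> (r nor t)) = ~F = T
r <-> q = T <-> F = F
u ^ (r <-> q) = F ^ F = F
r nor (u ^ (r <-> q)) = T nor F = F
~(((~(t nand u) nand q) ^ (q <-> (((s nor u) ^ t) nor u))) <-> (r nor t)) nor (r nor (u ^ (r <-> q))) = T nor F = F
(r <-> ((q ^ t) nand s)) ^ (~(((~(t nand u) nand q) ^ (q <-> (((s nor u) ^ t) nor u))) <-> (r nor t)) nor (r nor (u ^ (r <-> q)))) = T ^ F = T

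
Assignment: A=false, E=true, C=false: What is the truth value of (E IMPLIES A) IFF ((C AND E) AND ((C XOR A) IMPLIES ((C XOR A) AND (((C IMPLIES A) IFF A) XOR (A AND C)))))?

E IMPLIES A = true IMPLIES false = false
C AND E = false AND true = false
C XOR A = false XOR false = false
C XOR A = false XOR false = false
C IMPLIES A = false IMPLIES false = true
(C IMPLIES A) IFF A = true IFF false = false
A AND C = false AND false = false
((C IMPLIES A) IFF A) XOR (A AND C) = false XOR false = false
(C XOR A) AND (((C IMPLIES A) IFF A) XOR (A AND C)) = false AND false = false
(C XOR A) IMPLIES ((C XOR A) AND (((C IMPLIES A) IFF A) XOR (A AND C))) = false IMPLIES false = true
(C AND E) AND ((C XOR A) IMPLIES ((C XOR A) AND (((C IMPLIES A) IFF A) XOR (A AND C)))) = false AND true = false
(E IMPLIES A) IFF ((C AND E) AND ((C XOR A) IMPLIES ((C XOR A) AND (((C IMPLIES A) IFF A) XOR (A AND C))))) = false IFF false = true

true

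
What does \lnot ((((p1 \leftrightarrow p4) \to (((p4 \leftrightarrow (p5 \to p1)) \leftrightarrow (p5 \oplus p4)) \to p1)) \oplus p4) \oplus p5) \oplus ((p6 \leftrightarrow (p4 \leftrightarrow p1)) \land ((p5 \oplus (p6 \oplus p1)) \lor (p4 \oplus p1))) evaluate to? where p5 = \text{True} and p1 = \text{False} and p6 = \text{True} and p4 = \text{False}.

Substituting p5=\text{True}, p1=\text{False}, p6=\text{True}, p4=\text{False}:
p1 \leftrightarrow p4 = \text{False} \leftrightarrow \text{False} = \text{True}
p5 \to p1 = \text{True} \to \text{False} = \text{False}
p4 \leftrightarrow (p5 \to p1) = \text{False} \leftrightarrow \text{False} = \text{True}
p5 \oplus p4 = \text{True} \oplus \text{False} = \text{True}
(p4 \leftrightarrow (p5 \to p1)) \leftrightarrow (p5 \oplus p4) = \text{True} \leftrightarrow \text{True} = \text{True}
((p4 \leftrightarrow (p5 \to p1)) \leftrightarrow (p5 \oplus p4)) \to p1 = \text{True} \to \text{False} = \text{False}
(p1 \leftrightarrow p4) \to (((p4 \leftrightarrow (p5 \to p1)) \leftrightarrow (p5 \oplus p4)) \to p1) = \text{True} \to \text{False} = \text{False}
((p1 \leftrightarrow p4) \to (((p4 \leftrightarrow (p5 \to p1)) \leftrightarrow (p5 \oplus p4)) \to p1)) \oplus p4 = \text{False} \oplus \text{False} = \text{False}
(((p1 \leftrightarrow p4) \to (((p4 \leftrightarrow (p5 \to p1)) \leftrightarrow (p5 \oplus p4)) \to p1)) \oplus p4) \oplus p5 = \text{False} \oplus \text{True} = \text{True}
\lnot ((((p1 \leftrightarrow p4) \to (((p4 \leftrightarrow (p5 \to p1)) \leftrightarrow (p5 \oplus p4)) \to p1)) \oplus p4) \oplus p5) = \lnot \text{True} = \text{False}
p4 \leftrightarrow p1 = \text{False} \leftrightarrow \text{False} = \text{True}
p6 \leftrightarrow (p4 \leftrightarrow p1) = \text{True} \leftrightarrow \text{True} = \text{True}
p6 \oplus p1 = \text{True} \oplus \text{False} = \text{True}
p5 \oplus (p6 \oplus p1) = \text{True} \oplus \text{True} = \text{False}
p4 \oplus p1 = \text{False} \oplus \text{False} = \text{False}
(p5 \oplus (p6 \oplus p1)) \lor (p4 \oplus p1) = \text{False} \lor \text{False} = \text{False}
(p6 \leftrightarrow (p4 \leftrightarrow p1)) \land ((p5 \oplus (p6 \oplus p1)) \lor (p4 \oplus p1)) = \text{True} \land \text{False} = \text{False}
\lnot ((((p1 \leftrightarrow p4) \to (((p4 \leftrightarrow (p5 \to p1)) \leftrightarrow (p5 \oplus p4)) \to p1)) \oplus p4) \oplus p5) \oplus ((p6 \leftrightarrow (p4 \leftrightarrow p1)) \land ((p5 \oplus (p6 \oplus p1)) \lor (p4 \oplus p1))) = \text{False} \oplus \text{False} = \text{False}

\text{False}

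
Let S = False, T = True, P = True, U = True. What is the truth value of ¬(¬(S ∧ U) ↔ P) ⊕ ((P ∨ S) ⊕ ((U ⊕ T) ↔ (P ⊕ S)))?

Substituting S=False, T=True, P=True, U=True:
S ∧ U = False ∧ True = False
¬(S ∧ U) = ¬False = True
¬(S ∧ U) ↔ P = True ↔ True = True
¬(¬(S ∧ U) ↔ P) = ¬True = False
P ∨ S = True ∨ False = True
U ⊕ T = True ⊕ True = False
P ⊕ S = True ⊕ False = True
(U ⊕ T) ↔ (P ⊕ S) = False ↔ True = False
(P ∨ S) ⊕ ((U ⊕ T) ↔ (P ⊕ S)) = True ⊕ False = True
¬(¬(S ∧ U) ↔ P) ⊕ ((P ∨ S) ⊕ ((U ⊕ T) ↔ (P ⊕ S))) = False ⊕ True = True

True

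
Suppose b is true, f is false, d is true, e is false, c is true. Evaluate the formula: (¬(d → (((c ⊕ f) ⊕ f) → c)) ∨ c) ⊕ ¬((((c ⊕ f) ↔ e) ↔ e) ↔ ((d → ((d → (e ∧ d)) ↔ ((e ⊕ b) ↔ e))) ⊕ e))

c ⊕ f = True ⊕ False = True
(c ⊕ f) ⊕ f = True ⊕ False = True
((c ⊕ f) ⊕ f) → c = True → True = True
d → (((c ⊕ f) ⊕ f) → c) = True → True = True
¬(d → (((c ⊕ f) ⊕ f) → c)) = ¬True = False
¬(d → (((c ⊕ f) ⊕ f) → c)) ∨ c = False ∨ True = True
c ⊕ f = True ⊕ False = True
(c ⊕ f) ↔ e = True ↔ False = False
((c ⊕ f) ↔ e) ↔ e = False ↔ False = True
e ∧ d = False ∧ True = False
d → (e ∧ d) = True → False = False
e ⊕ b = False ⊕ True = True
(e ⊕ b) ↔ e = True ↔ False = False
(d → (e ∧ d)) ↔ ((e ⊕ b) ↔ e) = False ↔ False = True
d → ((d → (e ∧ d)) ↔ ((e ⊕ b) ↔ e)) = True → True = True
(d → ((d → (e ∧ d)) ↔ ((e ⊕ b) ↔ e))) ⊕ e = True ⊕ False = True
(((c ⊕ f) ↔ e) ↔ e) ↔ ((d → ((d → (e ∧ d)) ↔ ((e ⊕ b) ↔ e))) ⊕ e) = True ↔ True = True
¬((((c ⊕ f) ↔ e) ↔ e) ↔ ((d → ((d → (e ∧ d)) ↔ ((e ⊕ b) ↔ e))) ⊕ e)) = ¬True = False
(¬(d → (((c ⊕ f) ⊕ f) → c)) ∨ c) ⊕ ¬((((c ⊕ f) ↔ e) ↔ e) ↔ ((d → ((d → (e ∧ d)) ↔ ((e ⊕ b) ↔ e))) ⊕ e)) = True ⊕ False = True

True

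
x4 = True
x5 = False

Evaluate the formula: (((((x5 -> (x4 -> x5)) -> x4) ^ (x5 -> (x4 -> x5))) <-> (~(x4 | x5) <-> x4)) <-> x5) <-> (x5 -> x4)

Substituting x4=True, x5=False:
x4 -> x5 = True -> False = False
x5 -> (x4 -> x5) = False -> False = True
(x5 -> (x4 -> x5)) -> x4 = True -> True = True
x4 -> x5 = True -> False = False
x5 -> (x4 -> x5) = False -> False = True
((x5 -> (x4 -> x5)) -> x4) ^ (x5 -> (x4 -> x5)) = True ^ True = False
x4 | x5 = True | False = True
~(x4 | x5) = ~True = False
~(x4 | x5) <-> x4 = False <-> True = False
(((x5 -> (x4 -> x5)) -> x4) ^ (x5 -> (x4 -> x5))) <-> (~(x4 | x5) <-> x4) = False <-> False = True
((((x5 -> (x4 -> x5)) -> x4) ^ (x5 -> (x4 -> x5))) <-> (~(x4 | x5) <-> x4)) <-> x5 = True <-> False = False
x5 -> x4 = False -> True = True
(((((x5 -> (x4 -> x5)) -> x4) ^ (x5 -> (x4 -> x5))) <-> (~(x4 | x5) <-> x4)) <-> x5) <-> (x5 -> x4) = False <-> True = False

False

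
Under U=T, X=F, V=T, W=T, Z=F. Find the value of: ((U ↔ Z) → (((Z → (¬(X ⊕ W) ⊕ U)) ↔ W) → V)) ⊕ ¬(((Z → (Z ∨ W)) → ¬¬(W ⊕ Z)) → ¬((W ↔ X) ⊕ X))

T

Substituting U=T, X=F, V=T, W=T, Z=F:
U ↔ Z = T ↔ F = F
X ⊕ W = F ⊕ T = T
¬(X ⊕ W) = ¬T = F
¬(X ⊕ W) ⊕ U = F ⊕ T = T
Z → (¬(X ⊕ W) ⊕ U) = F → T = T
(Z → (¬(X ⊕ W) ⊕ U)) ↔ W = T ↔ T = T
((Z → (¬(X ⊕ W) ⊕ U)) ↔ W) → V = T → T = T
(U ↔ Z) → (((Z → (¬(X ⊕ W) ⊕ U)) ↔ W) → V) = F → T = T
Z ∨ W = F ∨ T = T
Z → (Z ∨ W) = F → T = T
W ⊕ Z = T ⊕ F = T
¬(W ⊕ Z) = ¬T = F
¬¬(W ⊕ Z) = ¬F = T
(Z → (Z ∨ W)) → ¬¬(W ⊕ Z) = T → T = T
W ↔ X = T ↔ F = F
(W ↔ X) ⊕ X = F ⊕ F = F
¬((W ↔ X) ⊕ X) = ¬F = T
((Z → (Z ∨ W)) → ¬¬(W ⊕ Z)) → ¬((W ↔ X) ⊕ X) = T → T = T
¬(((Z → (Z ∨ W)) → ¬¬(W ⊕ Z)) → ¬((W ↔ X) ⊕ X)) = ¬T = F
((U ↔ Z) → (((Z → (¬(X ⊕ W) ⊕ U)) ↔ W) → V)) ⊕ ¬(((Z → (Z ∨ W)) → ¬¬(W ⊕ Z)) → ¬((W ↔ X) ⊕ X)) = T ⊕ F = T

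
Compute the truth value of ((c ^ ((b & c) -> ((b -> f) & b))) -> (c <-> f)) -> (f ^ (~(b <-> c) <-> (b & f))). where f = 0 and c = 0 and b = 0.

b & c = 0 & 0 = 0
b -> f = 0 -> 0 = 1
(b -> f) & b = 1 & 0 = 0
(b & c) -> ((b -> f) & b) = 0 -> 0 = 1
c ^ ((b & c) -> ((b -> f) & b)) = 0 ^ 1 = 1
c <-> f = 0 <-> 0 = 1
(c ^ ((b & c) -> ((b -> f) & b))) -> (c <-> f) = 1 -> 1 = 1
b <-> c = 0 <-> 0 = 1
~(b <-> c) = ~1 = 0
b & f = 0 & 0 = 0
~(b <-> c) <-> (b & f) = 0 <-> 0 = 1
f ^ (~(b <-> c) <-> (b & f)) = 0 ^ 1 = 1
((c ^ ((b & c) -> ((b -> f) & b))) -> (c <-> f)) -> (f ^ (~(b <-> c) <-> (b & f))) = 1 -> 1 = 1

1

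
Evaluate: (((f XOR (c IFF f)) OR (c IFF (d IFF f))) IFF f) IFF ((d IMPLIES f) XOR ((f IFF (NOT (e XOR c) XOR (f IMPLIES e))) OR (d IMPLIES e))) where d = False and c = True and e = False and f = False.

True

c IFF f = True IFF False = False
f XOR (c IFF f) = False XOR False = False
d IFF f = False IFF False = True
c IFF (d IFF f) = True IFF True = True
(f XOR (c IFF f)) OR (c IFF (d IFF f)) = False OR True = True
((f XOR (c IFF f)) OR (c IFF (d IFF f))) IFF f = True IFF False = False
d IMPLIES f = False IMPLIES False = True
e XOR c = False XOR True = True
NOT (e XOR c) = NOT True = False
f IMPLIES e = False IMPLIES False = True
NOT (e XOR c) XOR (f IMPLIES e) = False XOR True = True
f IFF (NOT (e XOR c) XOR (f IMPLIES e)) = False IFF True = False
d IMPLIES e = False IMPLIES False = True
(f IFF (NOT (e XOR c) XOR (f IMPLIES e))) OR (d IMPLIES e) = False OR True = True
(d IMPLIES f) XOR ((f IFF (NOT (e XOR c) XOR (f IMPLIES e))) OR (d IMPLIES e)) = True XOR True = False
(((f XOR (c IFF f)) OR (c IFF (d IFF f))) IFF f) IFF ((d IMPLIES f) XOR ((f IFF (NOT (e XOR c) XOR (f IMPLIES e))) OR (d IMPLIES e))) = False IFF False = True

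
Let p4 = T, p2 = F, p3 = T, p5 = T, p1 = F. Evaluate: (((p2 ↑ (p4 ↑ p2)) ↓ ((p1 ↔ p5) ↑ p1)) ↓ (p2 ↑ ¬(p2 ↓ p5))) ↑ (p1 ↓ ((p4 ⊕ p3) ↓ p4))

T

p4 ↑ p2 = T ↑ F = T
p2 ↑ (p4 ↑ p2) = F ↑ T = T
p1 ↔ p5 = F ↔ T = F
(p1 ↔ p5) ↑ p1 = F ↑ F = T
(p2 ↑ (p4 ↑ p2)) ↓ ((p1 ↔ p5) ↑ p1) = T ↓ T = F
p2 ↓ p5 = F ↓ T = F
¬(p2 ↓ p5) = ¬F = T
p2 ↑ ¬(p2 ↓ p5) = F ↑ T = T
((p2 ↑ (p4 ↑ p2)) ↓ ((p1 ↔ p5) ↑ p1)) ↓ (p2 ↑ ¬(p2 ↓ p5)) = F ↓ T = F
p4 ⊕ p3 = T ⊕ T = F
(p4 ⊕ p3) ↓ p4 = F ↓ T = F
p1 ↓ ((p4 ⊕ p3) ↓ p4) = F ↓ F = T
(((p2 ↑ (p4 ↑ p2)) ↓ ((p1 ↔ p5) ↑ p1)) ↓ (p2 ↑ ¬(p2 ↓ p5))) ↑ (p1 ↓ ((p4 ⊕ p3) ↓ p4)) = F ↑ T = T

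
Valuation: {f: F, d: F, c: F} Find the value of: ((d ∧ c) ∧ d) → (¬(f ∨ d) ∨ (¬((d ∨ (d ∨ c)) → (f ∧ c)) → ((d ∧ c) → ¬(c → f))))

d ∧ c = F ∧ F = F
(d ∧ c) ∧ d = F ∧ F = F
f ∨ d = F ∨ F = F
¬(f ∨ d) = ¬F = T
d ∨ c = F ∨ F = F
d ∨ (d ∨ c) = F ∨ F = F
f ∧ c = F ∧ F = F
(d ∨ (d ∨ c)) → (f ∧ c) = F → F = T
¬((d ∨ (d ∨ c)) → (f ∧ c)) = ¬T = F
d ∧ c = F ∧ F = F
c → f = F → F = T
¬(c → f) = ¬T = F
(d ∧ c) → ¬(c → f) = F → F = T
¬((d ∨ (d ∨ c)) → (f ∧ c)) → ((d ∧ c) → ¬(c → f)) = F → T = T
¬(f ∨ d) ∨ (¬((d ∨ (d ∨ c)) → (f ∧ c)) → ((d ∧ c) → ¬(c → f))) = T ∨ T = T
((d ∧ c) ∧ d) → (¬(f ∨ d) ∨ (¬((d ∨ (d ∨ c)) → (f ∧ c)) → ((d ∧ c) → ¬(c → f)))) = F → T = T

T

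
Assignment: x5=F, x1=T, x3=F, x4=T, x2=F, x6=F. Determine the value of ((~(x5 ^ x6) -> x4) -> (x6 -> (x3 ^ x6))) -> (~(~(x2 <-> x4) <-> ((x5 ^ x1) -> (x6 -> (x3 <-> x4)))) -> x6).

T

x5 ^ x6 = F ^ F = F
~(x5 ^ x6) = ~F = T
~(x5 ^ x6) -> x4 = T -> T = T
x3 ^ x6 = F ^ F = F
x6 -> (x3 ^ x6) = F -> F = T
(~(x5 ^ x6) -> x4) -> (x6 -> (x3 ^ x6)) = T -> T = T
x2 <-> x4 = F <-> T = F
~(x2 <-> x4) = ~F = T
x5 ^ x1 = F ^ T = T
x3 <-> x4 = F <-> T = F
x6 -> (x3 <-> x4) = F -> F = T
(x5 ^ x1) -> (x6 -> (x3 <-> x4)) = T -> T = T
~(x2 <-> x4) <-> ((x5 ^ x1) -> (x6 -> (x3 <-> x4))) = T <-> T = T
~(~(x2 <-> x4) <-> ((x5 ^ x1) -> (x6 -> (x3 <-> x4)))) = ~T = F
~(~(x2 <-> x4) <-> ((x5 ^ x1) -> (x6 -> (x3 <-> x4)))) -> x6 = F -> F = T
((~(x5 ^ x6) -> x4) -> (x6 -> (x3 ^ x6))) -> (~(~(x2 <-> x4) <-> ((x5 ^ x1) -> (x6 -> (x3 <-> x4)))) -> x6) = T -> T = T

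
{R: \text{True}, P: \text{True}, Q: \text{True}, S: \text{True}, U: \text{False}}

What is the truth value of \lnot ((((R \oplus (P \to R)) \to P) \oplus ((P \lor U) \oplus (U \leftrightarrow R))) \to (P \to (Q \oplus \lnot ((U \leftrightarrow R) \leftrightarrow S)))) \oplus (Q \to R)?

\text{True}

Substituting R=\text{True}, P=\text{True}, Q=\text{True}, S=\text{True}, U=\text{False}:
P \to R = \text{True} \to \text{True} = \text{True}
R \oplus (P \to R) = \text{True} \oplus \text{True} = \text{False}
(R \oplus (P \to R)) \to P = \text{False} \to \text{True} = \text{True}
P \lor U = \text{True} \lor \text{False} = \text{True}
U \leftrightarrow R = \text{False} \leftrightarrow \text{True} = \text{False}
(P \lor U) \oplus (U \leftrightarrow R) = \text{True} \oplus \text{False} = \text{True}
((R \oplus (P \to R)) \to P) \oplus ((P \lor U) \oplus (U \leftrightarrow R)) = \text{True} \oplus \text{True} = \text{False}
U \leftrightarrow R = \text{False} \leftrightarrow \text{True} = \text{False}
(U \leftrightarrow R) \leftrightarrow S = \text{False} \leftrightarrow \text{True} = \text{False}
\lnot ((U \leftrightarrow R) \leftrightarrow S) = \lnot \text{False} = \text{True}
Q \oplus \lnot ((U \leftrightarrow R) \leftrightarrow S) = \text{True} \oplus \text{True} = \text{False}
P \to (Q \oplus \lnot ((U \leftrightarrow R) \leftrightarrow S)) = \text{True} \to \text{False} = \text{False}
(((R \oplus (P \to R)) \to P) \oplus ((P \lor U) \oplus (U \leftrightarrow R))) \to (P \to (Q \oplus \lnot ((U \leftrightarrow R) \leftrightarrow S))) = \text{False} \to \text{False} = \text{True}
\lnot ((((R \oplus (P \to R)) \to P) \oplus ((P \lor U) \oplus (U \leftrightarrow R))) \to (P \to (Q \oplus \lnot ((U \leftrightarrow R) \leftrightarrow S)))) = \lnot \text{True} = \text{False}
Q \to R = \text{True} \to \text{True} = \text{True}
\lnot ((((R \oplus (P \to R)) \to P) \oplus ((P \lor U) \oplus (U \leftrightarrow R))) \to (P \to (Q \oplus \lnot ((U \leftrightarrow R) \leftrightarrow S)))) \oplus (Q \to R) = \text{False} \oplus \text{True} = \text{True}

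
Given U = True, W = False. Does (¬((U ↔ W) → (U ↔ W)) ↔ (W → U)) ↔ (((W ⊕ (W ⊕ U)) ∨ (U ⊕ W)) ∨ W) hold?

False

U ↔ W = True ↔ False = False
U ↔ W = True ↔ False = False
(U ↔ W) → (U ↔ W) = False → False = True
¬((U ↔ W) → (U ↔ W)) = ¬True = False
W → U = False → True = True
¬((U ↔ W) → (U ↔ W)) ↔ (W → U) = False ↔ True = False
W ⊕ U = False ⊕ True = True
W ⊕ (W ⊕ U) = False ⊕ True = True
U ⊕ W = True ⊕ False = True
(W ⊕ (W ⊕ U)) ∨ (U ⊕ W) = True ∨ True = True
((W ⊕ (W ⊕ U)) ∨ (U ⊕ W)) ∨ W = True ∨ False = True
(¬((U ↔ W) → (U ↔ W)) ↔ (W → U)) ↔ (((W ⊕ (W ⊕ U)) ∨ (U ⊕ W)) ∨ W) = False ↔ True = False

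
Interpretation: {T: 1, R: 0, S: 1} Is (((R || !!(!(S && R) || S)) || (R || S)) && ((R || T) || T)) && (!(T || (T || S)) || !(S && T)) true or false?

S && R = 1 && 0 = 0
!(S && R) = !0 = 1
!(S && R) || S = 1 || 1 = 1
!(!(S && R) || S) = !1 = 0
!!(!(S && R) || S) = !0 = 1
R || !!(!(S && R) || S) = 0 || 1 = 1
R || S = 0 || 1 = 1
(R || !!(!(S && R) || S)) || (R || S) = 1 || 1 = 1
R || T = 0 || 1 = 1
(R || T) || T = 1 || 1 = 1
((R || !!(!(S && R) || S)) || (R || S)) && ((R || T) || T) = 1 && 1 = 1
T || S = 1 || 1 = 1
T || (T || S) = 1 || 1 = 1
!(T || (T || S)) = !1 = 0
S && T = 1 && 1 = 1
!(S && T) = !1 = 0
!(T || (T || S)) || !(S && T) = 0 || 0 = 0
(((R || !!(!(S && R) || S)) || (R || S)) && ((R || T) || T)) && (!(T || (T || S)) || !(S && T)) = 1 && 0 = 0

0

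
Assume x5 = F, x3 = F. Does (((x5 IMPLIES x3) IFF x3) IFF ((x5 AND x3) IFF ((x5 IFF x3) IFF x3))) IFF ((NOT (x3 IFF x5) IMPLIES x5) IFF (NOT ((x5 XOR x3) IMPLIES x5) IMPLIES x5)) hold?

x5 IMPLIES x3 = F IMPLIES F = T
(x5 IMPLIES x3) IFF x3 = T IFF F = F
x5 AND x3 = F AND F = F
x5 IFF x3 = F IFF F = T
(x5 IFF x3) IFF x3 = T IFF F = F
(x5 AND x3) IFF ((x5 IFF x3) IFF x3) = F IFF F = T
((x5 IMPLIES x3) IFF x3) IFF ((x5 AND x3) IFF ((x5 IFF x3) IFF x3)) = F IFF T = F
x3 IFF x5 = F IFF F = T
NOT (x3 IFF x5) = NOT T = F
NOT (x3 IFF x5) IMPLIES x5 = F IMPLIES F = T
x5 XOR x3 = F XOR F = F
(x5 XOR x3) IMPLIES x5 = F IMPLIES F = T
NOT ((x5 XOR x3) IMPLIES x5) = NOT T = F
NOT ((x5 XOR x3) IMPLIES x5) IMPLIES x5 = F IMPLIES F = T
(NOT (x3 IFF x5) IMPLIES x5) IFF (NOT ((x5 XOR x3) IMPLIES x5) IMPLIES x5) = T IFF T = T
(((x5 IMPLIES x3) IFF x3) IFF ((x5 AND x3) IFF ((x5 IFF x3) IFF x3))) IFF ((NOT (x3 IFF x5) IMPLIES x5) IFF (NOT ((x5 XOR x3) IMPLIES x5) IMPLIES x5)) = F IFF T = F

F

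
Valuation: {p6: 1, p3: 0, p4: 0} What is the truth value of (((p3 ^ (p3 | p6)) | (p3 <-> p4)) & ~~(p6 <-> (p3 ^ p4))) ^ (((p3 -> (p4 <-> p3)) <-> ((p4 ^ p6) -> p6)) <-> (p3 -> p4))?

p3 | p6 = 0 | 1 = 1
p3 ^ (p3 | p6) = 0 ^ 1 = 1
p3 <-> p4 = 0 <-> 0 = 1
(p3 ^ (p3 | p6)) | (p3 <-> p4) = 1 | 1 = 1
p3 ^ p4 = 0 ^ 0 = 0
p6 <-> (p3 ^ p4) = 1 <-> 0 = 0
~(p6 <-> (p3 ^ p4)) = ~0 = 1
~~(p6 <-> (p3 ^ p4)) = ~1 = 0
((p3 ^ (p3 | p6)) | (p3 <-> p4)) & ~~(p6 <-> (p3 ^ p4)) = 1 & 0 = 0
p4 <-> p3 = 0 <-> 0 = 1
p3 -> (p4 <-> p3) = 0 -> 1 = 1
p4 ^ p6 = 0 ^ 1 = 1
(p4 ^ p6) -> p6 = 1 -> 1 = 1
(p3 -> (p4 <-> p3)) <-> ((p4 ^ p6) -> p6) = 1 <-> 1 = 1
p3 -> p4 = 0 -> 0 = 1
((p3 -> (p4 <-> p3)) <-> ((p4 ^ p6) -> p6)) <-> (p3 -> p4) = 1 <-> 1 = 1
(((p3 ^ (p3 | p6)) | (p3 <-> p4)) & ~~(p6 <-> (p3 ^ p4))) ^ (((p3 -> (p4 <-> p3)) <-> ((p4 ^ p6) -> p6)) <-> (p3 -> p4)) = 0 ^ 1 = 1

1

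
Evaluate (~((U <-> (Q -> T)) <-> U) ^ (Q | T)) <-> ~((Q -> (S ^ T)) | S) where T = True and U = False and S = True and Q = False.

False

Q -> T = False -> True = True
U <-> (Q -> T) = False <-> True = False
(U <-> (Q -> T)) <-> U = False <-> False = True
~((U <-> (Q -> T)) <-> U) = ~True = False
Q | T = False | True = True
~((U <-> (Q -> T)) <-> U) ^ (Q | T) = False ^ True = True
S ^ T = True ^ True = False
Q -> (S ^ T) = False -> False = True
(Q -> (S ^ T)) | S = True | True = True
~((Q -> (S ^ T)) | S) = ~True = False
(~((U <-> (Q -> T)) <-> U) ^ (Q | T)) <-> ~((Q -> (S ^ T)) | S) = True <-> False = False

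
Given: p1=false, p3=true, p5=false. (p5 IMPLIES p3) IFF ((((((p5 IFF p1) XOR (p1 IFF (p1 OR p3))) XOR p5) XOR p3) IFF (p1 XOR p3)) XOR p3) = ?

Substituting p1=false, p3=true, p5=false:
p5 IMPLIES p3 = false IMPLIES true = true
p5 IFF p1 = false IFF false = true
p1 OR p3 = false OR true = true
p1 IFF (p1 OR p3) = false IFF true = false
(p5 IFF p1) XOR (p1 IFF (p1 OR p3)) = true XOR false = true
((p5 IFF p1) XOR (p1 IFF (p1 OR p3))) XOR p5 = true XOR false = true
(((p5 IFF p1) XOR (p1 IFF (p1 OR p3))) XOR p5) XOR p3 = true XOR true = false
p1 XOR p3 = false XOR true = true
((((p5 IFF p1) XOR (p1 IFF (p1 OR p3))) XOR p5) XOR p3) IFF (p1 XOR p3) = false IFF true = false
(((((p5 IFF p1) XOR (p1 IFF (p1 OR p3))) XOR p5) XOR p3) IFF (p1 XOR p3)) XOR p3 = false XOR true = true
(p5 IMPLIES p3) IFF ((((((p5 IFF p1) XOR (p1 IFF (p1 OR p3))) XOR p5) XOR p3) IFF (p1 XOR p3)) XOR p3) = true IFF true = true

true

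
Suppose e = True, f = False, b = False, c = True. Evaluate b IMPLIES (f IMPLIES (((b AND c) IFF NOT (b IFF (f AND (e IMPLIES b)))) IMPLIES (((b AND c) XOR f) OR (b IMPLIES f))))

True

b AND c = False AND True = False
e IMPLIES b = True IMPLIES False = False
f AND (e IMPLIES b) = False AND False = False
b IFF (f AND (e IMPLIES b)) = False IFF False = True
NOT (b IFF (f AND (e IMPLIES b))) = NOT True = False
(b AND c) IFF NOT (b IFF (f AND (e IMPLIES b))) = False IFF False = True
b AND c = False AND True = False
(b AND c) XOR f = False XOR False = False
b IMPLIES f = False IMPLIES False = True
((b AND c) XOR f) OR (b IMPLIES f) = False OR True = True
((b AND c) IFF NOT (b IFF (f AND (e IMPLIES b)))) IMPLIES (((b AND c) XOR f) OR (b IMPLIES f)) = True IMPLIES True = True
f IMPLIES (((b AND c) IFF NOT (b IFF (f AND (e IMPLIES b)))) IMPLIES (((b AND c) XOR f) OR (b IMPLIES f))) = False IMPLIES True = True
b IMPLIES (f IMPLIES (((b AND c) IFF NOT (b IFF (f AND (e IMPLIES b)))) IMPLIES (((b AND c) XOR f) OR (b IMPLIES f)))) = False IMPLIES True = True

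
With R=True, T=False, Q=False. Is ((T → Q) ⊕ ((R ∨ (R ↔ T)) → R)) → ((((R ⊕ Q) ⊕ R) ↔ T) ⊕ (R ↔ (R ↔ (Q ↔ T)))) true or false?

True

T → Q = False → False = True
R ↔ T = True ↔ False = False
R ∨ (R ↔ T) = True ∨ False = True
(R ∨ (R ↔ T)) → R = True → True = True
(T → Q) ⊕ ((R ∨ (R ↔ T)) → R) = True ⊕ True = False
R ⊕ Q = True ⊕ False = True
(R ⊕ Q) ⊕ R = True ⊕ True = False
((R ⊕ Q) ⊕ R) ↔ T = False ↔ False = True
Q ↔ T = False ↔ False = True
R ↔ (Q ↔ T) = True ↔ True = True
R ↔ (R ↔ (Q ↔ T)) = True ↔ True = True
(((R ⊕ Q) ⊕ R) ↔ T) ⊕ (R ↔ (R ↔ (Q ↔ T))) = True ⊕ True = False
((T → Q) ⊕ ((R ∨ (R ↔ T)) → R)) → ((((R ⊕ Q) ⊕ R) ↔ T) ⊕ (R ↔ (R ↔ (Q ↔ T)))) = False → False = True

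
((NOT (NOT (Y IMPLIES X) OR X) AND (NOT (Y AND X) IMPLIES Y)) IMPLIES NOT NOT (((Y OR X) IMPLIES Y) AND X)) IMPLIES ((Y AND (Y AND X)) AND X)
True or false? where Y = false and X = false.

Substituting Y=false, X=false:
Y IMPLIES X = false IMPLIES false = true
NOT (Y IMPLIES X) = NOT true = false
NOT (Y IMPLIES X) OR X = false OR false = false
NOT (NOT (Y IMPLIES X) OR X) = NOT false = true
Y AND X = false AND false = false
NOT (Y AND X) = NOT false = true
NOT (Y AND X) IMPLIES Y = true IMPLIES false = false
NOT (NOT (Y IMPLIES X) OR X) AND (NOT (Y AND X) IMPLIES Y) = true AND false = false
Y OR X = false OR false = false
(Y OR X) IMPLIES Y = false IMPLIES false = true
((Y OR X) IMPLIES Y) AND X = true AND false = false
NOT (((Y OR X) IMPLIES Y) AND X) = NOT false = true
NOT NOT (((Y OR X) IMPLIES Y) AND X) = NOT true = false
(NOT (NOT (Y IMPLIES X) OR X) AND (NOT (Y AND X) IMPLIES Y)) IMPLIES NOT NOT (((Y OR X) IMPLIES Y) AND X) = false IMPLIES false = true
Y AND X = false AND false = false
Y AND (Y AND X) = false AND false = false
(Y AND (Y AND X)) AND X = false AND false = false
((NOT (NOT (Y IMPLIES X) OR X) AND (NOT (Y AND X) IMPLIES Y)) IMPLIES NOT NOT (((Y OR X) IMPLIES Y) AND X)) IMPLIES ((Y AND (Y AND X)) AND X) = true IMPLIES false = false

false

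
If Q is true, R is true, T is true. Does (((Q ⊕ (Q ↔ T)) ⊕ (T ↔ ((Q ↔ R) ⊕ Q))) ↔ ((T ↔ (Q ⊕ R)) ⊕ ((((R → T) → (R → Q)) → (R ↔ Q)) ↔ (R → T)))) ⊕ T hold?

True

Substituting Q=True, R=True, T=True:
Q ↔ T = True ↔ True = True
Q ⊕ (Q ↔ T) = True ⊕ True = False
Q ↔ R = True ↔ True = True
(Q ↔ R) ⊕ Q = True ⊕ True = False
T ↔ ((Q ↔ R) ⊕ Q) = True ↔ False = False
(Q ⊕ (Q ↔ T)) ⊕ (T ↔ ((Q ↔ R) ⊕ Q)) = False ⊕ False = False
Q ⊕ R = True ⊕ True = False
T ↔ (Q ⊕ R) = True ↔ False = False
R → T = True → True = True
R → Q = True → True = True
(R → T) → (R → Q) = True → True = True
R ↔ Q = True ↔ True = True
((R → T) → (R → Q)) → (R ↔ Q) = True → True = True
R → T = True → True = True
(((R → T) → (R → Q)) → (R ↔ Q)) ↔ (R → T) = True ↔ True = True
(T ↔ (Q ⊕ R)) ⊕ ((((R → T) → (R → Q)) → (R ↔ Q)) ↔ (R → T)) = False ⊕ True = True
((Q ⊕ (Q ↔ T)) ⊕ (T ↔ ((Q ↔ R) ⊕ Q))) ↔ ((T ↔ (Q ⊕ R)) ⊕ ((((R → T) → (R → Q)) → (R ↔ Q)) ↔ (R → T))) = False ↔ True = False
(((Q ⊕ (Q ↔ T)) ⊕ (T ↔ ((Q ↔ R) ⊕ Q))) ↔ ((T ↔ (Q ⊕ R)) ⊕ ((((R → T) → (R → Q)) → (R ↔ Q)) ↔ (R → T)))) ⊕ T = False ⊕ True = True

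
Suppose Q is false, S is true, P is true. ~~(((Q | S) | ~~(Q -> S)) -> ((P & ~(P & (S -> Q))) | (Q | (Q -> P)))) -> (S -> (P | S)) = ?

T

Substituting Q=F, S=T, P=T:
Q | S = F | T = T
Q -> S = F -> T = T
~(Q -> S) = ~T = F
~~(Q -> S) = ~F = T
(Q | S) | ~~(Q -> S) = T | T = T
S -> Q = T -> F = F
P & (S -> Q) = T & F = F
~(P & (S -> Q)) = ~F = T
P & ~(P & (S -> Q)) = T & T = T
Q -> P = F -> T = T
Q | (Q -> P) = F | T = T
(P & ~(P & (S -> Q))) | (Q | (Q -> P)) = T | T = T
((Q | S) | ~~(Q -> S)) -> ((P & ~(P & (S -> Q))) | (Q | (Q -> P))) = T -> T = T
~(((Q | S) | ~~(Q -> S)) -> ((P & ~(P & (S -> Q))) | (Q | (Q -> P)))) = ~T = F
~~(((Q | S) | ~~(Q -> S)) -> ((P & ~(P & (S -> Q))) | (Q | (Q -> P)))) = ~F = T
P | S = T | T = T
S -> (P | S) = T -> T = T
~~(((Q | S) | ~~(Q -> S)) -> ((P & ~(P & (S -> Q))) | (Q | (Q -> P)))) -> (S -> (P | S)) = T -> T = T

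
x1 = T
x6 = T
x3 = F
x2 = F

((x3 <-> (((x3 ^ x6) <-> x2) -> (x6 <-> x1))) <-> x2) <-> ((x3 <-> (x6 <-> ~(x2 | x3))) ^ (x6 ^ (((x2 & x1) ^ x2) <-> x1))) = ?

T

Substituting x1=T, x6=T, x3=F, x2=F:
x3 ^ x6 = F ^ T = T
(x3 ^ x6) <-> x2 = T <-> F = F
x6 <-> x1 = T <-> T = T
((x3 ^ x6) <-> x2) -> (x6 <-> x1) = F -> T = T
x3 <-> (((x3 ^ x6) <-> x2) -> (x6 <-> x1)) = F <-> T = F
(x3 <-> (((x3 ^ x6) <-> x2) -> (x6 <-> x1))) <-> x2 = F <-> F = T
x2 | x3 = F | F = F
~(x2 | x3) = ~F = T
x6 <-> ~(x2 | x3) = T <-> T = T
x3 <-> (x6 <-> ~(x2 | x3)) = F <-> T = F
x2 & x1 = F & T = F
(x2 & x1) ^ x2 = F ^ F = F
((x2 & x1) ^ x2) <-> x1 = F <-> T = F
x6 ^ (((x2 & x1) ^ x2) <-> x1) = T ^ F = T
(x3 <-> (x6 <-> ~(x2 | x3))) ^ (x6 ^ (((x2 & x1) ^ x2) <-> x1)) = F ^ T = T
((x3 <-> (((x3 ^ x6) <-> x2) -> (x6 <-> x1))) <-> x2) <-> ((x3 <-> (x6 <-> ~(x2 | x3))) ^ (x6 ^ (((x2 & x1) ^ x2) <-> x1))) = T <-> T = T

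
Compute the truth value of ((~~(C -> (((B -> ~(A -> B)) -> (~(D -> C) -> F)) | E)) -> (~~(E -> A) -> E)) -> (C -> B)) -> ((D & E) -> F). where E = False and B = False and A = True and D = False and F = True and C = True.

True

A -> B = True -> False = False
~(A -> B) = ~False = True
B -> ~(A -> B) = False -> True = True
D -> C = False -> True = True
~(D -> C) = ~True = False
~(D -> C) -> F = False -> True = True
(B -> ~(A -> B)) -> (~(D -> C) -> F) = True -> True = True
((B -> ~(A -> B)) -> (~(D -> C) -> F)) | E = True | False = True
C -> (((B -> ~(A -> B)) -> (~(D -> C) -> F)) | E) = True -> True = True
~(C -> (((B -> ~(A -> B)) -> (~(D -> C) -> F)) | E)) = ~True = False
~~(C -> (((B -> ~(A -> B)) -> (~(D -> C) -> F)) | E)) = ~False = True
E -> A = False -> True = True
~(E -> A) = ~True = False
~~(E -> A) = ~False = True
~~(E -> A) -> E = True -> False = False
~~(C -> (((B -> ~(A -> B)) -> (~(D -> C) -> F)) | E)) -> (~~(E -> A) -> E) = True -> False = False
C -> B = True -> False = False
(~~(C -> (((B -> ~(A -> B)) -> (~(D -> C) -> F)) | E)) -> (~~(E -> A) -> E)) -> (C -> B) = False -> False = True
D & E = False & False = False
(D & E) -> F = False -> True = True
((~~(C -> (((B -> ~(A -> B)) -> (~(D -> C) -> F)) | E)) -> (~~(E -> A) -> E)) -> (C -> B)) -> ((D & E) -> F) = True -> True = True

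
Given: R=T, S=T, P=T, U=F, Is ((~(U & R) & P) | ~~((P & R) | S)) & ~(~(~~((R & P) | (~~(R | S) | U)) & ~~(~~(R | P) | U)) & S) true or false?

U & R = F & T = F
~(U & R) = ~F = T
~(U & R) & P = T & T = T
P & R = T & T = T
(P & R) | S = T | T = T
~((P & R) | S) = ~T = F
~~((P & R) | S) = ~F = T
(~(U & R) & P) | ~~((P & R) | S) = T | T = T
R & P = T & T = T
R | S = T | T = T
~(R | S) = ~T = F
~~(R | S) = ~F = T
~~(R | S) | U = T | F = T
(R & P) | (~~(R | S) | U) = T | T = T
~((R & P) | (~~(R | S) | U)) = ~T = F
~~((R & P) | (~~(R | S) | U)) = ~F = T
R | P = T | T = T
~(R | P) = ~T = F
~~(R | P) = ~F = T
~~(R | P) | U = T | F = T
~(~~(R | P) | U) = ~T = F
~~(~~(R | P) | U) = ~F = T
~~((R & P) | (~~(R | S) | U)) & ~~(~~(R | P) | U) = T & T = T
~(~~((R & P) | (~~(R | S) | U)) & ~~(~~(R | P) | U)) = ~T = F
~(~~((R & P) | (~~(R | S) | U)) & ~~(~~(R | P) | U)) & S = F & T = F
~(~(~~((R & P) | (~~(R | S) | U)) & ~~(~~(R | P) | U)) & S) = ~F = T
((~(U & R) & P) | ~~((P & R) | S)) & ~(~(~~((R & P) | (~~(R | S) | U)) & ~~(~~(R | P) | U)) & S) = T & T = T

T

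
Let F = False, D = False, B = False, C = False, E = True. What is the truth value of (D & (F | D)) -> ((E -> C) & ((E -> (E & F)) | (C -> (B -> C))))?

F | D = False | False = False
D & (F | D) = False & False = False
E -> C = True -> False = False
E & F = True & False = False
E -> (E & F) = True -> False = False
B -> C = False -> False = True
C -> (B -> C) = False -> True = True
(E -> (E & F)) | (C -> (B -> C)) = False | True = True
(E -> C) & ((E -> (E & F)) | (C -> (B -> C))) = False & True = False
(D & (F | D)) -> ((E -> C) & ((E -> (E & F)) | (C -> (B -> C)))) = False -> False = True

True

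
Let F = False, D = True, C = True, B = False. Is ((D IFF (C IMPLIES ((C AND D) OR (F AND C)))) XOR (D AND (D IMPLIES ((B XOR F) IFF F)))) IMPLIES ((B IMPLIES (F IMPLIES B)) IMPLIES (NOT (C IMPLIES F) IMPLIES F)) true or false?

Substituting F=False, D=True, C=True, B=False:
C AND D = True AND True = True
F AND C = False AND True = False
(C AND D) OR (F AND C) = True OR False = True
C IMPLIES ((C AND D) OR (F AND C)) = True IMPLIES True = True
D IFF (C IMPLIES ((C AND D) OR (F AND C))) = True IFF True = True
B XOR F = False XOR False = False
(B XOR F) IFF F = False IFF False = True
D IMPLIES ((B XOR F) IFF F) = True IMPLIES True = True
D AND (D IMPLIES ((B XOR F) IFF F)) = True AND True = True
(D IFF (C IMPLIES ((C AND D) OR (F AND C)))) XOR (D AND (D IMPLIES ((B XOR F) IFF F))) = True XOR True = False
F IMPLIES B = False IMPLIES False = True
B IMPLIES (F IMPLIES B) = False IMPLIES True = True
C IMPLIES F = True IMPLIES False = False
NOT (C IMPLIES F) = NOT False = True
NOT (C IMPLIES F) IMPLIES F = True IMPLIES False = False
(B IMPLIES (F IMPLIES B)) IMPLIES (NOT (C IMPLIES F) IMPLIES F) = True IMPLIES False = False
((D IFF (C IMPLIES ((C AND D) OR (F AND C)))) XOR (D AND (D IMPLIES ((B XOR F) IFF F)))) IMPLIES ((B IMPLIES (F IMPLIES B)) IMPLIES (NOT (C IMPLIES F) IMPLIES F)) = False IMPLIES False = True

True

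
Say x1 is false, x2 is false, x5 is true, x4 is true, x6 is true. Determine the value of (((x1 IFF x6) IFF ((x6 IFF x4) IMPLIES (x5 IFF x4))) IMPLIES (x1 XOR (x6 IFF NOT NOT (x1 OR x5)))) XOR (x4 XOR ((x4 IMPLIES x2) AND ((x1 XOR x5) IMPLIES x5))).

F

x1 IFF x6 = F IFF T = F
x6 IFF x4 = T IFF T = T
x5 IFF x4 = T IFF T = T
(x6 IFF x4) IMPLIES (x5 IFF x4) = T IMPLIES T = T
(x1 IFF x6) IFF ((x6 IFF x4) IMPLIES (x5 IFF x4)) = F IFF T = F
x1 OR x5 = F OR T = T
NOT (x1 OR x5) = NOT T = F
NOT NOT (x1 OR x5) = NOT F = T
x6 IFF NOT NOT (x1 OR x5) = T IFF T = T
x1 XOR (x6 IFF NOT NOT (x1 OR x5)) = F XOR T = T
((x1 IFF x6) IFF ((x6 IFF x4) IMPLIES (x5 IFF x4))) IMPLIES (x1 XOR (x6 IFF NOT NOT (x1 OR x5))) = F IMPLIES T = T
x4 IMPLIES x2 = T IMPLIES F = F
x1 XOR x5 = F XOR T = T
(x1 XOR x5) IMPLIES x5 = T IMPLIES T = T
(x4 IMPLIES x2) AND ((x1 XOR x5) IMPLIES x5) = F AND T = F
x4 XOR ((x4 IMPLIES x2) AND ((x1 XOR x5) IMPLIES x5)) = T XOR F = T
(((x1 IFF x6) IFF ((x6 IFF x4) IMPLIES (x5 IFF x4))) IMPLIES (x1 XOR (x6 IFF NOT NOT (x1 OR x5)))) XOR (x4 XOR ((x4 IMPLIES x2) AND ((x1 XOR x5) IMPLIES x5))) = T XOR T = F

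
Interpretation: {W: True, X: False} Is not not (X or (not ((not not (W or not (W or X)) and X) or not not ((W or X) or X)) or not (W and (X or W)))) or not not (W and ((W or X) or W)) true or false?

W or X = True or False = True
not (W or X) = not True = False
W or not (W or X) = True or False = True
not (W or not (W or X)) = not True = False
not not (W or not (W or X)) = not False = True
not not (W or not (W or X)) and X = True and False = False
W or X = True or False = True
(W or X) or X = True or False = True
not ((W or X) or X) = not True = False
not not ((W or X) or X) = not False = True
(not not (W or not (W or X)) and X) or not not ((W or X) or X) = False or True = True
not ((not not (W or not (W or X)) and X) or not not ((W or X) or X)) = not True = False
X or W = False or True = True
W and (X or W) = True and True = True
not (W and (X or W)) = not True = False
not ((not not (W or not (W or X)) and X) or not not ((W or X) or X)) or not (W and (X or W)) = False or False = False
X or (not ((not not (W or not (W or X)) and X) or not not ((W or X) or X)) or not (W and (X or W))) = False or False = False
not (X or (not ((not not (W or not (W or X)) and X) or not not ((W or X) or X)) or not (W and (X or W)))) = not False = True
not not (X or (not ((not not (W or not (W or X)) and X) or not not ((W or X) or X)) or not (W and (X or W)))) = not True = False
W or X = True or False = True
(W or X) or W = True or True = True
W and ((W or X) or W) = True and True = True
not (W and ((W or X) or W)) = not True = False
not not (W and ((W or X) or W)) = not False = True
not not (X or (not ((not not (W or not (W or X)) and X) or not not ((W or X) or X)) or not (W and (X or W)))) or not not (W and ((W or X) or W)) = False or True = True

True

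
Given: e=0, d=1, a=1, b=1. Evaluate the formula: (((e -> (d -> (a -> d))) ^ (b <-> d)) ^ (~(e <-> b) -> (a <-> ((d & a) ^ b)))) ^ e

0

a -> d = 1 -> 1 = 1
d -> (a -> d) = 1 -> 1 = 1
e -> (d -> (a -> d)) = 0 -> 1 = 1
b <-> d = 1 <-> 1 = 1
(e -> (d -> (a -> d))) ^ (b <-> d) = 1 ^ 1 = 0
e <-> b = 0 <-> 1 = 0
~(e <-> b) = ~0 = 1
d & a = 1 & 1 = 1
(d & a) ^ b = 1 ^ 1 = 0
a <-> ((d & a) ^ b) = 1 <-> 0 = 0
~(e <-> b) -> (a <-> ((d & a) ^ b)) = 1 -> 0 = 0
((e -> (d -> (a -> d))) ^ (b <-> d)) ^ (~(e <-> b) -> (a <-> ((d & a) ^ b))) = 0 ^ 0 = 0
(((e -> (d -> (a -> d))) ^ (b <-> d)) ^ (~(e <-> b) -> (a <-> ((d & a) ^ b)))) ^ e = 0 ^ 0 = 0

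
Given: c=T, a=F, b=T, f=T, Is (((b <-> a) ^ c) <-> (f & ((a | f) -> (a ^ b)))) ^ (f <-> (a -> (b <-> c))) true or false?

b <-> a = T <-> F = F
(b <-> a) ^ c = F ^ T = T
a | f = F | T = T
a ^ b = F ^ T = T
(a | f) -> (a ^ b) = T -> T = T
f & ((a | f) -> (a ^ b)) = T & T = T
((b <-> a) ^ c) <-> (f & ((a | f) -> (a ^ b))) = T <-> T = T
b <-> c = T <-> T = T
a -> (b <-> c) = F -> T = T
f <-> (a -> (b <-> c)) = T <-> T = T
(((b <-> a) ^ c) <-> (f & ((a | f) -> (a ^ b)))) ^ (f <-> (a -> (b <-> c))) = T ^ T = F

F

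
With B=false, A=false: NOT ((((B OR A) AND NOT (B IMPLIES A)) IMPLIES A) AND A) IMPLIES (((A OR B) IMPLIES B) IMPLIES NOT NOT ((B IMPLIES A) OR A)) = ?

B OR A = false OR false = false
B IMPLIES A = false IMPLIES false = true
NOT (B IMPLIES A) = NOT true = false
(B OR A) AND NOT (B IMPLIES A) = false AND false = false
((B OR A) AND NOT (B IMPLIES A)) IMPLIES A = false IMPLIES false = true
(((B OR A) AND NOT (B IMPLIES A)) IMPLIES A) AND A = true AND false = false
NOT ((((B OR A) AND NOT (B IMPLIES A)) IMPLIES A) AND A) = NOT false = true
A OR B = false OR false = false
(A OR B) IMPLIES B = false IMPLIES false = true
B IMPLIES A = false IMPLIES false = true
(B IMPLIES A) OR A = true OR false = true
NOT ((B IMPLIES A) OR A) = NOT true = false
NOT NOT ((B IMPLIES A) OR A) = NOT false = true
((A OR B) IMPLIES B) IMPLIES NOT NOT ((B IMPLIES A) OR A) = true IMPLIES true = true
NOT ((((B OR A) AND NOT (B IMPLIES A)) IMPLIES A) AND A) IMPLIES (((A OR B) IMPLIES B) IMPLIES NOT NOT ((B IMPLIES A) OR A)) = true IMPLIES true = true

true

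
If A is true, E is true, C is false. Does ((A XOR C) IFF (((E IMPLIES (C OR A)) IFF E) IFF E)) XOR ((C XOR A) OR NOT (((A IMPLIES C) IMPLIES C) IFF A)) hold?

F

A XOR C = T XOR F = T
C OR A = F OR T = T
E IMPLIES (C OR A) = T IMPLIES T = T
(E IMPLIES (C OR A)) IFF E = T IFF T = T
((E IMPLIES (C OR A)) IFF E) IFF E = T IFF T = T
(A XOR C) IFF (((E IMPLIES (C OR A)) IFF E) IFF E) = T IFF T = T
C XOR A = F XOR T = T
A IMPLIES C = T IMPLIES F = F
(A IMPLIES C) IMPLIES C = F IMPLIES F = T
((A IMPLIES C) IMPLIES C) IFF A = T IFF T = T
NOT (((A IMPLIES C) IMPLIES C) IFF A) = NOT T = F
(C XOR A) OR NOT (((A IMPLIES C) IMPLIES C) IFF A) = T OR F = T
((A XOR C) IFF (((E IMPLIES (C OR A)) IFF E) IFF E)) XOR ((C XOR A) OR NOT (((A IMPLIES C) IMPLIES C) IFF A)) = T XOR T = F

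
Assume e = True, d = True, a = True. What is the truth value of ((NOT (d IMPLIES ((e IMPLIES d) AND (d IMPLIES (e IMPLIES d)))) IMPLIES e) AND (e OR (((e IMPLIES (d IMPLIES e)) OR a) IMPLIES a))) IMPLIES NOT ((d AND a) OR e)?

e IMPLIES d = True IMPLIES True = True
e IMPLIES d = True IMPLIES True = True
d IMPLIES (e IMPLIES d) = True IMPLIES True = True
(e IMPLIES d) AND (d IMPLIES (e IMPLIES d)) = True AND True = True
d IMPLIES ((e IMPLIES d) AND (d IMPLIES (e IMPLIES d))) = True IMPLIES True = True
NOT (d IMPLIES ((e IMPLIES d) AND (d IMPLIES (e IMPLIES d)))) = NOT True = False
NOT (d IMPLIES ((e IMPLIES d) AND (d IMPLIES (e IMPLIES d)))) IMPLIES e = False IMPLIES True = True
d IMPLIES e = True IMPLIES True = True
e IMPLIES (d IMPLIES e) = True IMPLIES True = True
(e IMPLIES (d IMPLIES e)) OR a = True OR True = True
((e IMPLIES (d IMPLIES e)) OR a) IMPLIES a = True IMPLIES True = True
e OR (((e IMPLIES (d IMPLIES e)) OR a) IMPLIES a) = True OR True = True
(NOT (d IMPLIES ((e IMPLIES d) AND (d IMPLIES (e IMPLIES d)))) IMPLIES e) AND (e OR (((e IMPLIES (d IMPLIES e)) OR a) IMPLIES a)) = True AND True = True
d AND a = True AND True = True
(d AND a) OR e = True OR True = True
NOT ((d AND a) OR e) = NOT True = False
((NOT (d IMPLIES ((e IMPLIES d) AND (d IMPLIES (e IMPLIES d)))) IMPLIES e) AND (e OR (((e IMPLIES (d IMPLIES e)) OR a) IMPLIES a))) IMPLIES NOT ((d AND a) OR e) = True IMPLIES False = False

False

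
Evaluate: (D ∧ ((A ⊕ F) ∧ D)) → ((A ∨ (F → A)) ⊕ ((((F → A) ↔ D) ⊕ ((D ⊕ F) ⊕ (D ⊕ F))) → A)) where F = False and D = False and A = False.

True

A ⊕ F = False ⊕ False = False
(A ⊕ F) ∧ D = False ∧ False = False
D ∧ ((A ⊕ F) ∧ D) = False ∧ False = False
F → A = False → False = True
A ∨ (F → A) = False ∨ True = True
F → A = False → False = True
(F → A) ↔ D = True ↔ False = False
D ⊕ F = False ⊕ False = False
D ⊕ F = False ⊕ False = False
(D ⊕ F) ⊕ (D ⊕ F) = False ⊕ False = False
((F → A) ↔ D) ⊕ ((D ⊕ F) ⊕ (D ⊕ F)) = False ⊕ False = False
(((F → A) ↔ D) ⊕ ((D ⊕ F) ⊕ (D ⊕ F))) → A = False → False = True
(A ∨ (F → A)) ⊕ ((((F → A) ↔ D) ⊕ ((D ⊕ F) ⊕ (D ⊕ F))) → A) = True ⊕ True = False
(D ∧ ((A ⊕ F) ∧ D)) → ((A ∨ (F → A)) ⊕ ((((F → A) ↔ D) ⊕ ((D ⊕ F) ⊕ (D ⊕ F))) → A)) = False → False = True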